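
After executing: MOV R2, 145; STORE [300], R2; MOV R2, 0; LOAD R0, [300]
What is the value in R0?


Register and memory trace:
  MOV R2, 145  → R2 = 145
  STORE [300], R2  → mem[300] = 145
  MOV R2, 0  → R2 = 0
  LOAD R0, [300]  → R0 = mem[300] = 145
Final: R0 = 145

145


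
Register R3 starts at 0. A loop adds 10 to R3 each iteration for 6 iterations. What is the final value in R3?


Starting value: R3 = 0
  Iter 1: R3 = 0 + 10 = 10
  Iter 2: R3 = 10 + 10 = 20
  Iter 3: R3 = 20 + 10 = 30
  Iter 4: R3 = 30 + 10 = 40
  Iter 5: R3 = 40 + 10 = 50
  Iter 6: R3 = 50 + 10 = 60
Final: R3 = 60

60


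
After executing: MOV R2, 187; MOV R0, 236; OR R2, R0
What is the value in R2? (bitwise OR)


Register state trace:
  MOV R2, 187  → R2 = 187 (0b10111011)
  MOV R0, 236  → R0 = 236 (0b11101100)
  OR R2, R0   → R2 = 187 OR 236 = 255 (0b11111111)
Final: R2 = 255

255


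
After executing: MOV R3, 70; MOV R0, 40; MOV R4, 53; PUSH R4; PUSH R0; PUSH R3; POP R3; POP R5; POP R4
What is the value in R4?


Stack trace (top is rightmost):
  MOV R3, 70  → R3 = 70
  MOV R0, 40  → R0 = 40
  MOV R4, 53  → R4 = 53
  PUSH R4  → stack: [53]
  PUSH R0  → stack: [53, 40]
  PUSH R3  → stack: [53, 40, 70]
  POP R3  → R3 = 70, stack: [53, 40]
  POP R5  → R5 = 40, stack: [53]
  POP R4  → R4 = 53, stack: []
Final: R4 = 53

53


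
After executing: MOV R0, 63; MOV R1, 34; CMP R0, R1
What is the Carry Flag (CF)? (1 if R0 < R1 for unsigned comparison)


Register state trace:
  MOV R0, 63  → R0 = 63
  MOV R1, 34  → R1 = 34
  CMP R0, R1  → unsigned 63 - 34: no borrow
  63 >= 34, so CF = 0
CF = 0

0


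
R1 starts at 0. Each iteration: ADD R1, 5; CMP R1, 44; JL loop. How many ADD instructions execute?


Loop trace (R1 starts at 0, target 44, step 5):
  ADD #1: R1 = 0 + 5 = 5  → 5 < 44, loop
  ADD #2: R1 = 5 + 5 = 10  → 10 < 44, loop
  ADD #3: R1 = 10 + 5 = 15  → 15 < 44, loop
  ADD #4: R1 = 15 + 5 = 20  → 20 < 44, loop
  ADD #5: R1 = 20 + 5 = 25  → 25 < 44, loop
  ADD #6: R1 = 25 + 5 = 30  → 30 < 44, loop
  ADD #7: R1 = 30 + 5 = 35  → 35 < 44, loop
  ADD #8: R1 = 35 + 5 = 40  → 40 < 44, loop
  ADD #9: R1 = 40 + 5 = 45  → 45 >= 44, exit
Total ADD instructions: 9

9


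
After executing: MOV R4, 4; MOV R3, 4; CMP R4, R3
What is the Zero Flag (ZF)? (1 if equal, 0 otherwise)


Register state trace:
  MOV R4, 4  → R4 = 4
  MOV R3, 4  → R3 = 4
  CMP R4, R3  → computes 4 - 4 = 0
  Result is zero, so values are equal
ZF = 1

1


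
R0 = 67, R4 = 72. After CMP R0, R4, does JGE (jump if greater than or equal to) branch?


Trace:
  R0 = 67, R4 = 72
  CMP R0, R4  → compares 67 vs 72
  JGE checks: is 67 greater than or equal to 72?
  67 < 72, so condition is false
Branch taken: No

No


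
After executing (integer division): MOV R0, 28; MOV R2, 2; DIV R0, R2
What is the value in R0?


Register state trace:
  MOV R0, 28  → R0 = 28
  MOV R2, 2  → R2 = 2
  DIV R0, R2  → R0 = 28 // 2 = 14
Final: R0 = 14

14


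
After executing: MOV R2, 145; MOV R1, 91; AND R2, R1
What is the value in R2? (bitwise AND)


Register state trace:
  MOV R2, 145  → R2 = 145 (0b10010001)
  MOV R1, 91  → R1 = 91 (0b01011011)
  AND R2, R1  → R2 = 145 AND 91 = 17 (0b00010001)
Final: R2 = 17

17


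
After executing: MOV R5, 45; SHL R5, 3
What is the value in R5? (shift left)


Register state trace:
  MOV R5, 45  → R5 = 45
  SHL R5, 3  → R5 = 45 << 3 = 45 * 2^3 = 360
Final: R5 = 360

360


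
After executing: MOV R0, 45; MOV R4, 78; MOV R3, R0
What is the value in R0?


Register state trace:
  MOV R0, 45  → R0 = 45
  MOV R4, 78  → R4 = 78
  MOV R3, R0  → R3 = 45
Final: R0 = 45

45


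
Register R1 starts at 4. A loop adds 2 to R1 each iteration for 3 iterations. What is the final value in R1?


Starting value: R1 = 4
  Iter 1: R1 = 4 + 2 = 6
  Iter 2: R1 = 6 + 2 = 8
  Iter 3: R1 = 8 + 2 = 10
Final: R1 = 10

10


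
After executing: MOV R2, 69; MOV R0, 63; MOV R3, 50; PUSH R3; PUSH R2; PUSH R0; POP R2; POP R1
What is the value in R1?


Stack trace (top is rightmost):
  MOV R2, 69  → R2 = 69
  MOV R0, 63  → R0 = 63
  MOV R3, 50  → R3 = 50
  PUSH R3  → stack: [50]
  PUSH R2  → stack: [50, 69]
  PUSH R0  → stack: [50, 69, 63]
  POP R2  → R2 = 63, stack: [50, 69]
  POP R1  → R1 = 69, stack: [50]
Final: R1 = 69

69


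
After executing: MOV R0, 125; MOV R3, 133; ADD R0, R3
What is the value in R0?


Register state trace:
  MOV R0, 125  → R0 = 125
  MOV R3, 133  → R3 = 133
  ADD R0, R3  → R0 = 125 + 133 = 258
Final: R0 = 258

258


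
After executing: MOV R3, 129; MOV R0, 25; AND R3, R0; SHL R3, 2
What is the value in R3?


Register state trace:
  MOV R3, 129  → R3 = 129 (0b10000001)
  MOV R0, 25  → R0 = 25 (0b00011001)
  AND R3, R0  → R3 = 129 AND 25 = 1 (0b00000001)
  SHL R3, 2  → R3 = 1 << 2 = 4
Final: R3 = 4

4


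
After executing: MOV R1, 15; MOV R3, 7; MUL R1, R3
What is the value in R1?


Register state trace:
  MOV R1, 15  → R1 = 15
  MOV R3, 7  → R3 = 7
  MUL R1, R3  → R1 = 15 * 7 = 105
Final: R1 = 105

105


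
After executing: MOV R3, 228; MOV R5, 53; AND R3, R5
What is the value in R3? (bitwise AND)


Register state trace:
  MOV R3, 228  → R3 = 228 (0b11100100)
  MOV R5, 53  → R5 = 53 (0b00110101)
  AND R3, R5  → R3 = 228 AND 53 = 36 (0b00100100)
Final: R3 = 36

36


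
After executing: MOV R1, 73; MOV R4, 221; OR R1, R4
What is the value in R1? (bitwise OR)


Register state trace:
  MOV R1, 73  → R1 = 73 (0b01001001)
  MOV R4, 221  → R4 = 221 (0b11011101)
  OR R1, R4   → R1 = 73 OR 221 = 221 (0b11011101)
Final: R1 = 221

221


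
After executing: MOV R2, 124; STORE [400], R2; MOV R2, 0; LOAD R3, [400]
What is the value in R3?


Register and memory trace:
  MOV R2, 124  → R2 = 124
  STORE [400], R2  → mem[400] = 124
  MOV R2, 0  → R2 = 0
  LOAD R3, [400]  → R3 = mem[400] = 124
Final: R3 = 124

124


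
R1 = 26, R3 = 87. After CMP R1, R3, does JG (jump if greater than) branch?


Trace:
  R1 = 26, R3 = 87
  CMP R1, R3  → compares 26 vs 87
  JG checks: is 26 greater than 87?
  26 < 87, so condition is false
Branch taken: No

No


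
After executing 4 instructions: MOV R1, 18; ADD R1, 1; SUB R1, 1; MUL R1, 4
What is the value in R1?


Register state trace:
  MOV R1, 18  → R1 = 18
  ADD R1, 1  → R1 = 18 + 1 = 19
  SUB R1, 1  → R1 = 19 - 1 = 18
  MUL R1, 4  → R1 = 18 * 4 = 72
Final: R1 = 72

72


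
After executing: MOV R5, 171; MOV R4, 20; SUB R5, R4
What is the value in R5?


Register state trace:
  MOV R5, 171  → R5 = 171
  MOV R4, 20  → R4 = 20
  SUB R5, R4  → R5 = 171 - 20 = 151
Final: R5 = 151

151


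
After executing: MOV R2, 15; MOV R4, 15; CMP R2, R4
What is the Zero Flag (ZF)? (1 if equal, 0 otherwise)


Register state trace:
  MOV R2, 15  → R2 = 15
  MOV R4, 15  → R4 = 15
  CMP R2, R4  → computes 15 - 15 = 0
  Result is zero, so values are equal
ZF = 1

1


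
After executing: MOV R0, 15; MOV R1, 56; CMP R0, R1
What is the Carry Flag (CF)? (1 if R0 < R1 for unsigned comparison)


Register state trace:
  MOV R0, 15  → R0 = 15
  MOV R1, 56  → R1 = 56
  CMP R0, R1  → unsigned 15 - 56: borrow occurs
  15 < 56, so CF = 1
CF = 1

1


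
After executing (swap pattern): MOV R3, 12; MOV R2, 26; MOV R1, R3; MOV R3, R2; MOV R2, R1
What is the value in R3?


Register state trace (swap pattern):
  MOV R3, 12  → R3 = 12
  MOV R2, 26  → R2 = 26
  MOV R1, R3  → R1 = 12  (save R3)
  MOV R3, R2  → R3 = 26  (R3 gets R2's value)
  MOV R2, R1  → R2 = 12  (R2 gets saved value)
Final: R3 = 26

26


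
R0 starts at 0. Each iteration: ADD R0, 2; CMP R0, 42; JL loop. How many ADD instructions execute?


Loop trace (R0 starts at 0, target 42, step 2):
  ADD #1: R0 = 0 + 2 = 2  → 2 < 42, loop
  ADD #2: R0 = 2 + 2 = 4  → 4 < 42, loop
  ADD #3: R0 = 4 + 2 = 6  → 6 < 42, loop
  ADD #4: R0 = 6 + 2 = 8  → 8 < 42, loop
  ADD #5: R0 = 8 + 2 = 10  → 10 < 42, loop
  ADD #6: R0 = 10 + 2 = 12  → 12 < 42, loop
  ADD #7: R0 = 12 + 2 = 14  → 14 < 42, loop
  ADD #8: R0 = 14 + 2 = 16  → 16 < 42, loop
  ADD #9: R0 = 16 + 2 = 18  → 18 < 42, loop
  ADD #10: R0 = 18 + 2 = 20  → 20 < 42, loop
  ADD #11: R0 = 20 + 2 = 22  → 22 < 42, loop
  ADD #12: R0 = 22 + 2 = 24  → 24 < 42, loop
  ADD #13: R0 = 24 + 2 = 26  → 26 < 42, loop
  ADD #14: R0 = 26 + 2 = 28  → 28 < 42, loop
  ADD #15: R0 = 28 + 2 = 30  → 30 < 42, loop
  ADD #16: R0 = 30 + 2 = 32  → 32 < 42, loop
  ADD #17: R0 = 32 + 2 = 34  → 34 < 42, loop
  ADD #18: R0 = 34 + 2 = 36  → 36 < 42, loop
  ADD #19: R0 = 36 + 2 = 38  → 38 < 42, loop
  ADD #20: R0 = 38 + 2 = 40  → 40 < 42, loop
  ADD #21: R0 = 40 + 2 = 42  → 42 >= 42, exit
Total ADD instructions: 21

21


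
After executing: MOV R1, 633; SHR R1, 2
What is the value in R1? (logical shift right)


Register state trace:
  MOV R1, 633  → R1 = 633
  SHR R1, 2  → R1 = 633 >> 2 = 633 // 2^2 = 158
Final: R1 = 158

158


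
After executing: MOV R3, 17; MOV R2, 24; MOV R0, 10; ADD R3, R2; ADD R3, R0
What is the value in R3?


Register state trace:
  MOV R3, 17  → R3 = 17
  MOV R2, 24  → R2 = 24
  MOV R0, 10  → R0 = 10
  ADD R3, R2  → R3 = 17 + 24 = 41
  ADD R3, R0  → R3 = 41 + 10 = 51
Final: R3 = 51

51


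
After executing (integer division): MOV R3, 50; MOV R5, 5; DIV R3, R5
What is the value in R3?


Register state trace:
  MOV R3, 50  → R3 = 50
  MOV R5, 5  → R5 = 5
  DIV R3, R5  → R3 = 50 // 5 = 10
Final: R3 = 10

10


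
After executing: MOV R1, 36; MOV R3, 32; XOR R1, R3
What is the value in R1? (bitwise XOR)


Register state trace:
  MOV R1, 36  → R1 = 36 (0b00100100)
  MOV R3, 32  → R3 = 32 (0b00100000)
  XOR R1, R3  → R1 = 36 XOR 32 = 4 (0b00000100)
Final: R1 = 4

4


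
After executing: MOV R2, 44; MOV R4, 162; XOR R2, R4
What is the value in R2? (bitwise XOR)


Register state trace:
  MOV R2, 44  → R2 = 44 (0b00101100)
  MOV R4, 162  → R4 = 162 (0b10100010)
  XOR R2, R4  → R2 = 44 XOR 162 = 142 (0b10001110)
Final: R2 = 142

142


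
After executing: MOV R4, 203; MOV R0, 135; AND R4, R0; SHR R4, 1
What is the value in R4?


Register state trace:
  MOV R4, 203  → R4 = 203 (0b11001011)
  MOV R0, 135  → R0 = 135 (0b10000111)
  AND R4, R0  → R4 = 203 AND 135 = 131 (0b10000011)
  SHR R4, 1  → R4 = 131 >> 1 = 65
Final: R4 = 65

65


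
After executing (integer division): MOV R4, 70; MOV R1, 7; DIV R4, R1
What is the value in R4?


Register state trace:
  MOV R4, 70  → R4 = 70
  MOV R1, 7  → R1 = 7
  DIV R4, R1  → R4 = 70 // 7 = 10
Final: R4 = 10

10


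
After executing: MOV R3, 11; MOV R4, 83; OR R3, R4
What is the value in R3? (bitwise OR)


Register state trace:
  MOV R3, 11  → R3 = 11 (0b00001011)
  MOV R4, 83  → R4 = 83 (0b01010011)
  OR R3, R4   → R3 = 11 OR 83 = 91 (0b01011011)
Final: R3 = 91

91


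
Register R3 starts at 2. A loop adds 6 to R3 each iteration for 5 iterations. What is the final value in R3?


Starting value: R3 = 2
  Iter 1: R3 = 2 + 6 = 8
  Iter 2: R3 = 8 + 6 = 14
  Iter 3: R3 = 14 + 6 = 20
  Iter 4: R3 = 20 + 6 = 26
  Iter 5: R3 = 26 + 6 = 32
Final: R3 = 32

32


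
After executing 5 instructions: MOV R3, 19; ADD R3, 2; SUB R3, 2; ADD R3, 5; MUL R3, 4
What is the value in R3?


Register state trace:
  MOV R3, 19  → R3 = 19
  ADD R3, 2  → R3 = 19 + 2 = 21
  SUB R3, 2  → R3 = 21 - 2 = 19
  ADD R3, 5  → R3 = 19 + 5 = 24
  MUL R3, 4  → R3 = 24 * 4 = 96
Final: R3 = 96

96


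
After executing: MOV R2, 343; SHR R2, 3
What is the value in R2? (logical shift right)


Register state trace:
  MOV R2, 343  → R2 = 343
  SHR R2, 3  → R2 = 343 >> 3 = 343 // 2^3 = 42
Final: R2 = 42

42


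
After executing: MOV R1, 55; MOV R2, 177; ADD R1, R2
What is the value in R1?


Register state trace:
  MOV R1, 55  → R1 = 55
  MOV R2, 177  → R2 = 177
  ADD R1, R2  → R1 = 55 + 177 = 232
Final: R1 = 232

232


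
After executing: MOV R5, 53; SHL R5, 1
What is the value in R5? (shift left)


Register state trace:
  MOV R5, 53  → R5 = 53
  SHL R5, 1  → R5 = 53 << 1 = 53 * 2^1 = 106
Final: R5 = 106

106


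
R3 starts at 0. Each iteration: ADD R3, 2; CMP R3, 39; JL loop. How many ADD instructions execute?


Loop trace (R3 starts at 0, target 39, step 2):
  ADD #1: R3 = 0 + 2 = 2  → 2 < 39, loop
  ADD #2: R3 = 2 + 2 = 4  → 4 < 39, loop
  ADD #3: R3 = 4 + 2 = 6  → 6 < 39, loop
  ADD #4: R3 = 6 + 2 = 8  → 8 < 39, loop
  ADD #5: R3 = 8 + 2 = 10  → 10 < 39, loop
  ADD #6: R3 = 10 + 2 = 12  → 12 < 39, loop
  ADD #7: R3 = 12 + 2 = 14  → 14 < 39, loop
  ADD #8: R3 = 14 + 2 = 16  → 16 < 39, loop
  ADD #9: R3 = 16 + 2 = 18  → 18 < 39, loop
  ADD #10: R3 = 18 + 2 = 20  → 20 < 39, loop
  ADD #11: R3 = 20 + 2 = 22  → 22 < 39, loop
  ADD #12: R3 = 22 + 2 = 24  → 24 < 39, loop
  ADD #13: R3 = 24 + 2 = 26  → 26 < 39, loop
  ADD #14: R3 = 26 + 2 = 28  → 28 < 39, loop
  ADD #15: R3 = 28 + 2 = 30  → 30 < 39, loop
  ADD #16: R3 = 30 + 2 = 32  → 32 < 39, loop
  ADD #17: R3 = 32 + 2 = 34  → 34 < 39, loop
  ADD #18: R3 = 34 + 2 = 36  → 36 < 39, loop
  ADD #19: R3 = 36 + 2 = 38  → 38 < 39, loop
  ADD #20: R3 = 38 + 2 = 40  → 40 >= 39, exit
Total ADD instructions: 20

20


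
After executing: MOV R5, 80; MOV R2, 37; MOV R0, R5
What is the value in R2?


Register state trace:
  MOV R5, 80  → R5 = 80
  MOV R2, 37  → R2 = 37
  MOV R0, R5  → R0 = 80
Final: R2 = 37

37


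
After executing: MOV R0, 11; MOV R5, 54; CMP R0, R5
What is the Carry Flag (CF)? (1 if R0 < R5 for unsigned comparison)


Register state trace:
  MOV R0, 11  → R0 = 11
  MOV R5, 54  → R5 = 54
  CMP R0, R5  → unsigned 11 - 54: borrow occurs
  11 < 54, so CF = 1
CF = 1

1


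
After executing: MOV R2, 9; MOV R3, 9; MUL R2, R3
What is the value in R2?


Register state trace:
  MOV R2, 9  → R2 = 9
  MOV R3, 9  → R3 = 9
  MUL R2, R3  → R2 = 9 * 9 = 81
Final: R2 = 81

81


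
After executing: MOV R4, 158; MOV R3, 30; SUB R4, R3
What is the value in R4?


Register state trace:
  MOV R4, 158  → R4 = 158
  MOV R3, 30  → R3 = 30
  SUB R4, R3  → R4 = 158 - 30 = 128
Final: R4 = 128

128


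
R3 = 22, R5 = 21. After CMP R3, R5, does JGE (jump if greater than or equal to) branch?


Trace:
  R3 = 22, R5 = 21
  CMP R3, R5  → compares 22 vs 21
  JGE checks: is 22 greater than or equal to 21?
  22 > 21, so condition is true
Branch taken: Yes

Yes


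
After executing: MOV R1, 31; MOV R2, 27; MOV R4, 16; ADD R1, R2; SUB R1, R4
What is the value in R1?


Register state trace:
  MOV R1, 31  → R1 = 31
  MOV R2, 27  → R2 = 27
  MOV R4, 16  → R4 = 16
  ADD R1, R2  → R1 = 31 + 27 = 58
  SUB R1, R4  → R1 = 58 - 16 = 42
Final: R1 = 42

42


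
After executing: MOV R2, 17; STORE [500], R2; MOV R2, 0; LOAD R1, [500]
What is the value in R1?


Register and memory trace:
  MOV R2, 17  → R2 = 17
  STORE [500], R2  → mem[500] = 17
  MOV R2, 0  → R2 = 0
  LOAD R1, [500]  → R1 = mem[500] = 17
Final: R1 = 17

17


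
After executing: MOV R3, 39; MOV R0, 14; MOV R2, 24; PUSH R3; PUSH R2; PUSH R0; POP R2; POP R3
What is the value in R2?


Stack trace (top is rightmost):
  MOV R3, 39  → R3 = 39
  MOV R0, 14  → R0 = 14
  MOV R2, 24  → R2 = 24
  PUSH R3  → stack: [39]
  PUSH R2  → stack: [39, 24]
  PUSH R0  → stack: [39, 24, 14]
  POP R2  → R2 = 14, stack: [39, 24]
  POP R3  → R3 = 24, stack: [39]
Final: R2 = 14

14


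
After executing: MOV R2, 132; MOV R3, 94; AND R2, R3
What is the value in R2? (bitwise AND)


Register state trace:
  MOV R2, 132  → R2 = 132 (0b10000100)
  MOV R3, 94  → R3 = 94 (0b01011110)
  AND R2, R3  → R2 = 132 AND 94 = 4 (0b00000100)
Final: R2 = 4

4


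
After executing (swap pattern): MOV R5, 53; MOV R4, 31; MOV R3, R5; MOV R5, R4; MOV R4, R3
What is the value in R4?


Register state trace (swap pattern):
  MOV R5, 53  → R5 = 53
  MOV R4, 31  → R4 = 31
  MOV R3, R5  → R3 = 53  (save R5)
  MOV R5, R4  → R5 = 31  (R5 gets R4's value)
  MOV R4, R3  → R4 = 53  (R4 gets saved value)
Final: R4 = 53

53


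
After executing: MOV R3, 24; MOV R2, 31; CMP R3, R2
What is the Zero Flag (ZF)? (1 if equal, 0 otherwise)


Register state trace:
  MOV R3, 24  → R3 = 24
  MOV R2, 31  → R2 = 31
  CMP R3, R2  → computes 24 - 31 = -7
  Result is nonzero, so values are not equal
ZF = 0

0


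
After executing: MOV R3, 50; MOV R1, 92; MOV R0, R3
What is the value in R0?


Register state trace:
  MOV R3, 50  → R3 = 50
  MOV R1, 92  → R1 = 92
  MOV R0, R3  → R0 = 50
Final: R0 = 50

50


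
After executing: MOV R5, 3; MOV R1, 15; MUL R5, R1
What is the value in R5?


Register state trace:
  MOV R5, 3  → R5 = 3
  MOV R1, 15  → R1 = 15
  MUL R5, R1  → R5 = 3 * 15 = 45
Final: R5 = 45

45


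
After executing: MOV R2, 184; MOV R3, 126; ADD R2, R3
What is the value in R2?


Register state trace:
  MOV R2, 184  → R2 = 184
  MOV R3, 126  → R3 = 126
  ADD R2, R3  → R2 = 184 + 126 = 310
Final: R2 = 310

310


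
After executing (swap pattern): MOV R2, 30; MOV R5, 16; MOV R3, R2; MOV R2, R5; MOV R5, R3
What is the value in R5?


Register state trace (swap pattern):
  MOV R2, 30  → R2 = 30
  MOV R5, 16  → R5 = 16
  MOV R3, R2  → R3 = 30  (save R2)
  MOV R2, R5  → R2 = 16  (R2 gets R5's value)
  MOV R5, R3  → R5 = 30  (R5 gets saved value)
Final: R5 = 30

30


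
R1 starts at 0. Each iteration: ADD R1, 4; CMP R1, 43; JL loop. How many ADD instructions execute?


Loop trace (R1 starts at 0, target 43, step 4):
  ADD #1: R1 = 0 + 4 = 4  → 4 < 43, loop
  ADD #2: R1 = 4 + 4 = 8  → 8 < 43, loop
  ADD #3: R1 = 8 + 4 = 12  → 12 < 43, loop
  ADD #4: R1 = 12 + 4 = 16  → 16 < 43, loop
  ADD #5: R1 = 16 + 4 = 20  → 20 < 43, loop
  ADD #6: R1 = 20 + 4 = 24  → 24 < 43, loop
  ADD #7: R1 = 24 + 4 = 28  → 28 < 43, loop
  ADD #8: R1 = 28 + 4 = 32  → 32 < 43, loop
  ADD #9: R1 = 32 + 4 = 36  → 36 < 43, loop
  ADD #10: R1 = 36 + 4 = 40  → 40 < 43, loop
  ADD #11: R1 = 40 + 4 = 44  → 44 >= 43, exit
Total ADD instructions: 11

11


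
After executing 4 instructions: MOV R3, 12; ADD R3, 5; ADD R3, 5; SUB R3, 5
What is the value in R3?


Register state trace:
  MOV R3, 12  → R3 = 12
  ADD R3, 5  → R3 = 12 + 5 = 17
  ADD R3, 5  → R3 = 17 + 5 = 22
  SUB R3, 5  → R3 = 22 - 5 = 17
Final: R3 = 17

17


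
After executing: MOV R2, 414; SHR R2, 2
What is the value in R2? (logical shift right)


Register state trace:
  MOV R2, 414  → R2 = 414
  SHR R2, 2  → R2 = 414 >> 2 = 414 // 2^2 = 103
Final: R2 = 103

103


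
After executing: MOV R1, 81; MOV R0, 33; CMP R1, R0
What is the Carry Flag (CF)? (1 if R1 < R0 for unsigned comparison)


Register state trace:
  MOV R1, 81  → R1 = 81
  MOV R0, 33  → R0 = 33
  CMP R1, R0  → unsigned 81 - 33: no borrow
  81 >= 33, so CF = 0
CF = 0

0


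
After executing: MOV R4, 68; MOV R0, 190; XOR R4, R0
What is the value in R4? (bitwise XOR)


Register state trace:
  MOV R4, 68  → R4 = 68 (0b01000100)
  MOV R0, 190  → R0 = 190 (0b10111110)
  XOR R4, R0  → R4 = 68 XOR 190 = 250 (0b11111010)
Final: R4 = 250

250


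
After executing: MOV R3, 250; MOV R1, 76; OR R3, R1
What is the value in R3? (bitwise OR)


Register state trace:
  MOV R3, 250  → R3 = 250 (0b11111010)
  MOV R1, 76  → R1 = 76 (0b01001100)
  OR R3, R1   → R3 = 250 OR 76 = 254 (0b11111110)
Final: R3 = 254

254


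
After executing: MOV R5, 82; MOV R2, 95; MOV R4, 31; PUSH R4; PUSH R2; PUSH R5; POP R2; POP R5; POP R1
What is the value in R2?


Stack trace (top is rightmost):
  MOV R5, 82  → R5 = 82
  MOV R2, 95  → R2 = 95
  MOV R4, 31  → R4 = 31
  PUSH R4  → stack: [31]
  PUSH R2  → stack: [31, 95]
  PUSH R5  → stack: [31, 95, 82]
  POP R2  → R2 = 82, stack: [31, 95]
  POP R5  → R5 = 95, stack: [31]
  POP R1  → R1 = 31, stack: []
Final: R2 = 82

82


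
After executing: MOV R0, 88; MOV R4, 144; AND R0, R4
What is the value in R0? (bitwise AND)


Register state trace:
  MOV R0, 88  → R0 = 88 (0b01011000)
  MOV R4, 144  → R4 = 144 (0b10010000)
  AND R0, R4  → R0 = 88 AND 144 = 16 (0b00010000)
Final: R0 = 16

16


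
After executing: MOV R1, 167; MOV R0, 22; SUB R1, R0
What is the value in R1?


Register state trace:
  MOV R1, 167  → R1 = 167
  MOV R0, 22  → R0 = 22
  SUB R1, R0  → R1 = 167 - 22 = 145
Final: R1 = 145

145


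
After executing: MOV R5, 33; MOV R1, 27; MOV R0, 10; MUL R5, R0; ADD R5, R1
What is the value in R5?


Register state trace:
  MOV R5, 33  → R5 = 33
  MOV R1, 27  → R1 = 27
  MOV R0, 10  → R0 = 10
  MUL R5, R0  → R5 = 33 * 10 = 330
  ADD R5, R1  → R5 = 330 + 27 = 357
Final: R5 = 357

357


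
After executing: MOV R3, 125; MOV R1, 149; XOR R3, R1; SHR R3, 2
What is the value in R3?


Register state trace:
  MOV R3, 125  → R3 = 125 (0b01111101)
  MOV R1, 149  → R1 = 149 (0b10010101)
  XOR R3, R1  → R3 = 125 XOR 149 = 232 (0b11101000)
  SHR R3, 2  → R3 = 232 >> 2 = 58
Final: R3 = 58

58


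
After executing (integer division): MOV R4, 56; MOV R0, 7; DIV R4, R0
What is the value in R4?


Register state trace:
  MOV R4, 56  → R4 = 56
  MOV R0, 7  → R0 = 7
  DIV R4, R0  → R4 = 56 // 7 = 8
Final: R4 = 8

8


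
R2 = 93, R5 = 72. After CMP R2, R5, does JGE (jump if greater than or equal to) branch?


Trace:
  R2 = 93, R5 = 72
  CMP R2, R5  → compares 93 vs 72
  JGE checks: is 93 greater than or equal to 72?
  93 > 72, so condition is true
Branch taken: Yes

Yes


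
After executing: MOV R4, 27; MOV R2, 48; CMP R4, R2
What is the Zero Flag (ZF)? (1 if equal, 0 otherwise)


Register state trace:
  MOV R4, 27  → R4 = 27
  MOV R2, 48  → R2 = 48
  CMP R4, R2  → computes 27 - 48 = -21
  Result is nonzero, so values are not equal
ZF = 0

0


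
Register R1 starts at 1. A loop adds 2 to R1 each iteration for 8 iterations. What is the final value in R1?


Starting value: R1 = 1
  Iter 1: R1 = 1 + 2 = 3
  Iter 2: R1 = 3 + 2 = 5
  Iter 3: R1 = 5 + 2 = 7
  Iter 4: R1 = 7 + 2 = 9
  Iter 5: R1 = 9 + 2 = 11
  Iter 6: R1 = 11 + 2 = 13
  Iter 7: R1 = 13 + 2 = 15
  Iter 8: R1 = 15 + 2 = 17
Final: R1 = 17

17


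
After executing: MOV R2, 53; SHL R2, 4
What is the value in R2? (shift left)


Register state trace:
  MOV R2, 53  → R2 = 53
  SHL R2, 4  → R2 = 53 << 4 = 53 * 2^4 = 848
Final: R2 = 848

848


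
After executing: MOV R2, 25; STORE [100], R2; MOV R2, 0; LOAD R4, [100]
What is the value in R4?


Register and memory trace:
  MOV R2, 25  → R2 = 25
  STORE [100], R2  → mem[100] = 25
  MOV R2, 0  → R2 = 0
  LOAD R4, [100]  → R4 = mem[100] = 25
Final: R4 = 25

25


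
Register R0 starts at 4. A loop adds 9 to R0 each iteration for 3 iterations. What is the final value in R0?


Starting value: R0 = 4
  Iter 1: R0 = 4 + 9 = 13
  Iter 2: R0 = 13 + 9 = 22
  Iter 3: R0 = 22 + 9 = 31
Final: R0 = 31

31


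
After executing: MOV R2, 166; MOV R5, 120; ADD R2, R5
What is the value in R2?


Register state trace:
  MOV R2, 166  → R2 = 166
  MOV R5, 120  → R5 = 120
  ADD R2, R5  → R2 = 166 + 120 = 286
Final: R2 = 286

286


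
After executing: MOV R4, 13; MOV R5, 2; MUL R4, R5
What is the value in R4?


Register state trace:
  MOV R4, 13  → R4 = 13
  MOV R5, 2  → R5 = 2
  MUL R4, R5  → R4 = 13 * 2 = 26
Final: R4 = 26

26


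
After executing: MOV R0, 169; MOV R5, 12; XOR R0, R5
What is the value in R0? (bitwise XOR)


Register state trace:
  MOV R0, 169  → R0 = 169 (0b10101001)
  MOV R5, 12  → R5 = 12 (0b00001100)
  XOR R0, R5  → R0 = 169 XOR 12 = 165 (0b10100101)
Final: R0 = 165

165


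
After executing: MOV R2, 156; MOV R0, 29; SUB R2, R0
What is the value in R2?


Register state trace:
  MOV R2, 156  → R2 = 156
  MOV R0, 29  → R0 = 29
  SUB R2, R0  → R2 = 156 - 29 = 127
Final: R2 = 127

127


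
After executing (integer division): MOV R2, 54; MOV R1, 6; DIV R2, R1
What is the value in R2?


Register state trace:
  MOV R2, 54  → R2 = 54
  MOV R1, 6  → R1 = 6
  DIV R2, R1  → R2 = 54 // 6 = 9
Final: R2 = 9

9


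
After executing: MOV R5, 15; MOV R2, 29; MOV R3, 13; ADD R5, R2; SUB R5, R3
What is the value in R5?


Register state trace:
  MOV R5, 15  → R5 = 15
  MOV R2, 29  → R2 = 29
  MOV R3, 13  → R3 = 13
  ADD R5, R2  → R5 = 15 + 29 = 44
  SUB R5, R3  → R5 = 44 - 13 = 31
Final: R5 = 31

31


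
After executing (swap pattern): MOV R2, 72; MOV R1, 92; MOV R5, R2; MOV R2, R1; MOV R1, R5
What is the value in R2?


Register state trace (swap pattern):
  MOV R2, 72  → R2 = 72
  MOV R1, 92  → R1 = 92
  MOV R5, R2  → R5 = 72  (save R2)
  MOV R2, R1  → R2 = 92  (R2 gets R1's value)
  MOV R1, R5  → R1 = 72  (R1 gets saved value)
Final: R2 = 92

92


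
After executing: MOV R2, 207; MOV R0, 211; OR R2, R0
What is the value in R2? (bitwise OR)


Register state trace:
  MOV R2, 207  → R2 = 207 (0b11001111)
  MOV R0, 211  → R0 = 211 (0b11010011)
  OR R2, R0   → R2 = 207 OR 211 = 223 (0b11011111)
Final: R2 = 223

223


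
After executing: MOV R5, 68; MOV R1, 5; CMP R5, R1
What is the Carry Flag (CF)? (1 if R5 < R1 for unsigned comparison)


Register state trace:
  MOV R5, 68  → R5 = 68
  MOV R1, 5  → R1 = 5
  CMP R5, R1  → unsigned 68 - 5: no borrow
  68 >= 5, so CF = 0
CF = 0

0


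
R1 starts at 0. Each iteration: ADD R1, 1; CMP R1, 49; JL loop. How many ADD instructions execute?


Loop trace (R1 starts at 0, target 49, step 1):
  ADD #1: R1 = 0 + 1 = 1  → 1 < 49, loop
  ADD #2: R1 = 1 + 1 = 2  → 2 < 49, loop
  ADD #3: R1 = 2 + 1 = 3  → 3 < 49, loop
  ADD #4: R1 = 3 + 1 = 4  → 4 < 49, loop
  ADD #5: R1 = 4 + 1 = 5  → 5 < 49, loop
  ADD #6: R1 = 5 + 1 = 6  → 6 < 49, loop
  ADD #7: R1 = 6 + 1 = 7  → 7 < 49, loop
  ADD #8: R1 = 7 + 1 = 8  → 8 < 49, loop
  ADD #9: R1 = 8 + 1 = 9  → 9 < 49, loop
  ADD #10: R1 = 9 + 1 = 10  → 10 < 49, loop
  ADD #11: R1 = 10 + 1 = 11  → 11 < 49, loop
  ADD #12: R1 = 11 + 1 = 12  → 12 < 49, loop
  ADD #13: R1 = 12 + 1 = 13  → 13 < 49, loop
  ADD #14: R1 = 13 + 1 = 14  → 14 < 49, loop
  ADD #15: R1 = 14 + 1 = 15  → 15 < 49, loop
  ADD #16: R1 = 15 + 1 = 16  → 16 < 49, loop
  ADD #17: R1 = 16 + 1 = 17  → 17 < 49, loop
  ADD #18: R1 = 17 + 1 = 18  → 18 < 49, loop
  ADD #19: R1 = 18 + 1 = 19  → 19 < 49, loop
  ADD #20: R1 = 19 + 1 = 20  → 20 < 49, loop
  ADD #21: R1 = 20 + 1 = 21  → 21 < 49, loop
  ADD #22: R1 = 21 + 1 = 22  → 22 < 49, loop
  ADD #23: R1 = 22 + 1 = 23  → 23 < 49, loop
  ADD #24: R1 = 23 + 1 = 24  → 24 < 49, loop
  ADD #25: R1 = 24 + 1 = 25  → 25 < 49, loop
  ADD #26: R1 = 25 + 1 = 26  → 26 < 49, loop
  ADD #27: R1 = 26 + 1 = 27  → 27 < 49, loop
  ADD #28: R1 = 27 + 1 = 28  → 28 < 49, loop
  ADD #29: R1 = 28 + 1 = 29  → 29 < 49, loop
  ADD #30: R1 = 29 + 1 = 30  → 30 < 49, loop
  ADD #31: R1 = 30 + 1 = 31  → 31 < 49, loop
  ADD #32: R1 = 31 + 1 = 32  → 32 < 49, loop
  ADD #33: R1 = 32 + 1 = 33  → 33 < 49, loop
  ADD #34: R1 = 33 + 1 = 34  → 34 < 49, loop
  ADD #35: R1 = 34 + 1 = 35  → 35 < 49, loop
  ADD #36: R1 = 35 + 1 = 36  → 36 < 49, loop
  ADD #37: R1 = 36 + 1 = 37  → 37 < 49, loop
  ADD #38: R1 = 37 + 1 = 38  → 38 < 49, loop
  ADD #39: R1 = 38 + 1 = 39  → 39 < 49, loop
  ADD #40: R1 = 39 + 1 = 40  → 40 < 49, loop
  ADD #41: R1 = 40 + 1 = 41  → 41 < 49, loop
  ADD #42: R1 = 41 + 1 = 42  → 42 < 49, loop
  ADD #43: R1 = 42 + 1 = 43  → 43 < 49, loop
  ADD #44: R1 = 43 + 1 = 44  → 44 < 49, loop
  ADD #45: R1 = 44 + 1 = 45  → 45 < 49, loop
  ADD #46: R1 = 45 + 1 = 46  → 46 < 49, loop
  ADD #47: R1 = 46 + 1 = 47  → 47 < 49, loop
  ADD #48: R1 = 47 + 1 = 48  → 48 < 49, loop
  ADD #49: R1 = 48 + 1 = 49  → 49 >= 49, exit
Total ADD instructions: 49

49


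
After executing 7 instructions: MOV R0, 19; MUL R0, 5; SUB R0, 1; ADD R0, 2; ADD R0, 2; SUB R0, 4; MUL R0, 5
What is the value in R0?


Register state trace:
  MOV R0, 19  → R0 = 19
  MUL R0, 5  → R0 = 19 * 5 = 95
  SUB R0, 1  → R0 = 95 - 1 = 94
  ADD R0, 2  → R0 = 94 + 2 = 96
  ADD R0, 2  → R0 = 96 + 2 = 98
  SUB R0, 4  → R0 = 98 - 4 = 94
  MUL R0, 5  → R0 = 94 * 5 = 470
Final: R0 = 470

470


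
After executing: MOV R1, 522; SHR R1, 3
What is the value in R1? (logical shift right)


Register state trace:
  MOV R1, 522  → R1 = 522
  SHR R1, 3  → R1 = 522 >> 3 = 522 // 2^3 = 65
Final: R1 = 65

65


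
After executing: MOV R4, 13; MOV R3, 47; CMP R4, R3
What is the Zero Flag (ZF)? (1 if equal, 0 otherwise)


Register state trace:
  MOV R4, 13  → R4 = 13
  MOV R3, 47  → R3 = 47
  CMP R4, R3  → computes 13 - 47 = -34
  Result is nonzero, so values are not equal
ZF = 0

0


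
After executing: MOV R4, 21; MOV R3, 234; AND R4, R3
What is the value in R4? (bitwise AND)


Register state trace:
  MOV R4, 21  → R4 = 21 (0b00010101)
  MOV R3, 234  → R3 = 234 (0b11101010)
  AND R4, R3  → R4 = 21 AND 234 = 0 (0b00000000)
Final: R4 = 0

0


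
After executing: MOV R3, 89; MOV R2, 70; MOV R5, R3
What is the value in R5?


Register state trace:
  MOV R3, 89  → R3 = 89
  MOV R2, 70  → R2 = 70
  MOV R5, R3  → R5 = 89
Final: R5 = 89

89


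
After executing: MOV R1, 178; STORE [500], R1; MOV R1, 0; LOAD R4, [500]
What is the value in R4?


Register and memory trace:
  MOV R1, 178  → R1 = 178
  STORE [500], R1  → mem[500] = 178
  MOV R1, 0  → R1 = 0
  LOAD R4, [500]  → R4 = mem[500] = 178
Final: R4 = 178

178


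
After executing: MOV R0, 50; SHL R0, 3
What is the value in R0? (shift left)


Register state trace:
  MOV R0, 50  → R0 = 50
  SHL R0, 3  → R0 = 50 << 3 = 50 * 2^3 = 400
Final: R0 = 400

400


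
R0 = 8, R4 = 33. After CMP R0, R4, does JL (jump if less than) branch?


Trace:
  R0 = 8, R4 = 33
  CMP R0, R4  → compares 8 vs 33
  JL checks: is 8 less than 33?
  8 < 33, so condition is true
Branch taken: Yes

Yes


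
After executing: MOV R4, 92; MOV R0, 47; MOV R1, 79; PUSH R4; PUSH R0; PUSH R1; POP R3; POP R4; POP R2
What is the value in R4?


Stack trace (top is rightmost):
  MOV R4, 92  → R4 = 92
  MOV R0, 47  → R0 = 47
  MOV R1, 79  → R1 = 79
  PUSH R4  → stack: [92]
  PUSH R0  → stack: [92, 47]
  PUSH R1  → stack: [92, 47, 79]
  POP R3  → R3 = 79, stack: [92, 47]
  POP R4  → R4 = 47, stack: [92]
  POP R2  → R2 = 92, stack: []
Final: R4 = 47

47


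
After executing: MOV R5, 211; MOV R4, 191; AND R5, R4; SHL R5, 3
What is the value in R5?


Register state trace:
  MOV R5, 211  → R5 = 211 (0b11010011)
  MOV R4, 191  → R4 = 191 (0b10111111)
  AND R5, R4  → R5 = 211 AND 191 = 147 (0b10010011)
  SHL R5, 3  → R5 = 147 << 3 = 1176
Final: R5 = 1176

1176


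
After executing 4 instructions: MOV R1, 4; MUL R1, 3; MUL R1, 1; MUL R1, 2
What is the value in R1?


Register state trace:
  MOV R1, 4  → R1 = 4
  MUL R1, 3  → R1 = 4 * 3 = 12
  MUL R1, 1  → R1 = 12 * 1 = 12
  MUL R1, 2  → R1 = 12 * 2 = 24
Final: R1 = 24

24


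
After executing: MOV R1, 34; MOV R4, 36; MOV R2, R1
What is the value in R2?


Register state trace:
  MOV R1, 34  → R1 = 34
  MOV R4, 36  → R4 = 36
  MOV R2, R1  → R2 = 34
Final: R2 = 34

34


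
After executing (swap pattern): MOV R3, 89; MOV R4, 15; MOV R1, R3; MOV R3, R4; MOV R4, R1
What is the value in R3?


Register state trace (swap pattern):
  MOV R3, 89  → R3 = 89
  MOV R4, 15  → R4 = 15
  MOV R1, R3  → R1 = 89  (save R3)
  MOV R3, R4  → R3 = 15  (R3 gets R4's value)
  MOV R4, R1  → R4 = 89  (R4 gets saved value)
Final: R3 = 15

15


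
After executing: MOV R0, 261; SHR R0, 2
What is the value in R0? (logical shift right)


Register state trace:
  MOV R0, 261  → R0 = 261
  SHR R0, 2  → R0 = 261 >> 2 = 261 // 2^2 = 65
Final: R0 = 65

65


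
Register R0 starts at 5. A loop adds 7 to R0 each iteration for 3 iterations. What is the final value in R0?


Starting value: R0 = 5
  Iter 1: R0 = 5 + 7 = 12
  Iter 2: R0 = 12 + 7 = 19
  Iter 3: R0 = 19 + 7 = 26
Final: R0 = 26

26


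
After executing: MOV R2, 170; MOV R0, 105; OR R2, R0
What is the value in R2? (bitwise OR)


Register state trace:
  MOV R2, 170  → R2 = 170 (0b10101010)
  MOV R0, 105  → R0 = 105 (0b01101001)
  OR R2, R0   → R2 = 170 OR 105 = 235 (0b11101011)
Final: R2 = 235

235


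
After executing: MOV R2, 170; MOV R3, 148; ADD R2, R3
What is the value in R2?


Register state trace:
  MOV R2, 170  → R2 = 170
  MOV R3, 148  → R3 = 148
  ADD R2, R3  → R2 = 170 + 148 = 318
Final: R2 = 318

318


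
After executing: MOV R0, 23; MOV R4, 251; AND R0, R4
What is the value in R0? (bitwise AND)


Register state trace:
  MOV R0, 23  → R0 = 23 (0b00010111)
  MOV R4, 251  → R4 = 251 (0b11111011)
  AND R0, R4  → R0 = 23 AND 251 = 19 (0b00010011)
Final: R0 = 19

19


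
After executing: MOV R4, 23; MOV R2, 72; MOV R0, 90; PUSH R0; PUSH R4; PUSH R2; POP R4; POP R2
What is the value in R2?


Stack trace (top is rightmost):
  MOV R4, 23  → R4 = 23
  MOV R2, 72  → R2 = 72
  MOV R0, 90  → R0 = 90
  PUSH R0  → stack: [90]
  PUSH R4  → stack: [90, 23]
  PUSH R2  → stack: [90, 23, 72]
  POP R4  → R4 = 72, stack: [90, 23]
  POP R2  → R2 = 23, stack: [90]
Final: R2 = 23

23


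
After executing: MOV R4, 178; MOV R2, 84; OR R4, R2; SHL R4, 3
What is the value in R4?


Register state trace:
  MOV R4, 178  → R4 = 178 (0b10110010)
  MOV R2, 84  → R2 = 84 (0b01010100)
  OR R4, R2  → R4 = 178 OR 84 = 246 (0b11110110)
  SHL R4, 3  → R4 = 246 << 3 = 1968
Final: R4 = 1968

1968


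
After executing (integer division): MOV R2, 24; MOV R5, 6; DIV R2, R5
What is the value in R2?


Register state trace:
  MOV R2, 24  → R2 = 24
  MOV R5, 6  → R5 = 6
  DIV R2, R5  → R2 = 24 // 6 = 4
Final: R2 = 4

4


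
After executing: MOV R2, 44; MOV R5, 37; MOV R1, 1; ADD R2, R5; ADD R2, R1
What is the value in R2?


Register state trace:
  MOV R2, 44  → R2 = 44
  MOV R5, 37  → R5 = 37
  MOV R1, 1  → R1 = 1
  ADD R2, R5  → R2 = 44 + 37 = 81
  ADD R2, R1  → R2 = 81 + 1 = 82
Final: R2 = 82

82


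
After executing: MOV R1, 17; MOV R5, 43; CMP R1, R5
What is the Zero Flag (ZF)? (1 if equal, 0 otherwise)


Register state trace:
  MOV R1, 17  → R1 = 17
  MOV R5, 43  → R5 = 43
  CMP R1, R5  → computes 17 - 43 = -26
  Result is nonzero, so values are not equal
ZF = 0

0


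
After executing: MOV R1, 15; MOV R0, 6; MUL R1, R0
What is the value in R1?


Register state trace:
  MOV R1, 15  → R1 = 15
  MOV R0, 6  → R0 = 6
  MUL R1, R0  → R1 = 15 * 6 = 90
Final: R1 = 90

90


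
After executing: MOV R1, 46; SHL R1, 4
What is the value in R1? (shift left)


Register state trace:
  MOV R1, 46  → R1 = 46
  SHL R1, 4  → R1 = 46 << 4 = 46 * 2^4 = 736
Final: R1 = 736

736


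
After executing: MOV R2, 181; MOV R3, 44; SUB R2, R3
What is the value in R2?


Register state trace:
  MOV R2, 181  → R2 = 181
  MOV R3, 44  → R3 = 44
  SUB R2, R3  → R2 = 181 - 44 = 137
Final: R2 = 137

137


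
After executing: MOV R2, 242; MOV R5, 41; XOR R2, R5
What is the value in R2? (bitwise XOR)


Register state trace:
  MOV R2, 242  → R2 = 242 (0b11110010)
  MOV R5, 41  → R5 = 41 (0b00101001)
  XOR R2, R5  → R2 = 242 XOR 41 = 219 (0b11011011)
Final: R2 = 219

219


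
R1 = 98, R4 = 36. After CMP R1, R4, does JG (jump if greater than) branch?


Trace:
  R1 = 98, R4 = 36
  CMP R1, R4  → compares 98 vs 36
  JG checks: is 98 greater than 36?
  98 > 36, so condition is true
Branch taken: Yes

Yes


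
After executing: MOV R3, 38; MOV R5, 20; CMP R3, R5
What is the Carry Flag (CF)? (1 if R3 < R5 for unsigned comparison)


Register state trace:
  MOV R3, 38  → R3 = 38
  MOV R5, 20  → R5 = 20
  CMP R3, R5  → unsigned 38 - 20: no borrow
  38 >= 20, so CF = 0
CF = 0

0


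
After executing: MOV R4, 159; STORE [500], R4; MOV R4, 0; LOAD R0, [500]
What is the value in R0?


Register and memory trace:
  MOV R4, 159  → R4 = 159
  STORE [500], R4  → mem[500] = 159
  MOV R4, 0  → R4 = 0
  LOAD R0, [500]  → R0 = mem[500] = 159
Final: R0 = 159

159


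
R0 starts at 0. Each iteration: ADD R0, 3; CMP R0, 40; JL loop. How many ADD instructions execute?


Loop trace (R0 starts at 0, target 40, step 3):
  ADD #1: R0 = 0 + 3 = 3  → 3 < 40, loop
  ADD #2: R0 = 3 + 3 = 6  → 6 < 40, loop
  ADD #3: R0 = 6 + 3 = 9  → 9 < 40, loop
  ADD #4: R0 = 9 + 3 = 12  → 12 < 40, loop
  ADD #5: R0 = 12 + 3 = 15  → 15 < 40, loop
  ADD #6: R0 = 15 + 3 = 18  → 18 < 40, loop
  ADD #7: R0 = 18 + 3 = 21  → 21 < 40, loop
  ADD #8: R0 = 21 + 3 = 24  → 24 < 40, loop
  ADD #9: R0 = 24 + 3 = 27  → 27 < 40, loop
  ADD #10: R0 = 27 + 3 = 30  → 30 < 40, loop
  ADD #11: R0 = 30 + 3 = 33  → 33 < 40, loop
  ADD #12: R0 = 33 + 3 = 36  → 36 < 40, loop
  ADD #13: R0 = 36 + 3 = 39  → 39 < 40, loop
  ADD #14: R0 = 39 + 3 = 42  → 42 >= 40, exit
Total ADD instructions: 14

14


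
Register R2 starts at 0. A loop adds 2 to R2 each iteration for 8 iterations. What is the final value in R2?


Starting value: R2 = 0
  Iter 1: R2 = 0 + 2 = 2
  Iter 2: R2 = 2 + 2 = 4
  Iter 3: R2 = 4 + 2 = 6
  Iter 4: R2 = 6 + 2 = 8
  Iter 5: R2 = 8 + 2 = 10
  Iter 6: R2 = 10 + 2 = 12
  Iter 7: R2 = 12 + 2 = 14
  Iter 8: R2 = 14 + 2 = 16
Final: R2 = 16

16


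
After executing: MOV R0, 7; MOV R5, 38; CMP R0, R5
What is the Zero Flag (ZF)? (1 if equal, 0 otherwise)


Register state trace:
  MOV R0, 7  → R0 = 7
  MOV R5, 38  → R5 = 38
  CMP R0, R5  → computes 7 - 38 = -31
  Result is nonzero, so values are not equal
ZF = 0

0


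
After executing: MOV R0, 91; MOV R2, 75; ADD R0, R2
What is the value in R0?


Register state trace:
  MOV R0, 91  → R0 = 91
  MOV R2, 75  → R2 = 75
  ADD R0, R2  → R0 = 91 + 75 = 166
Final: R0 = 166

166


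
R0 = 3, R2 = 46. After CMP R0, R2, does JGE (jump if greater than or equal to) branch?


Trace:
  R0 = 3, R2 = 46
  CMP R0, R2  → compares 3 vs 46
  JGE checks: is 3 greater than or equal to 46?
  3 < 46, so condition is false
Branch taken: No

No


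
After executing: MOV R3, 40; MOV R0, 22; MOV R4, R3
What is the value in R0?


Register state trace:
  MOV R3, 40  → R3 = 40
  MOV R0, 22  → R0 = 22
  MOV R4, R3  → R4 = 40
Final: R0 = 22

22


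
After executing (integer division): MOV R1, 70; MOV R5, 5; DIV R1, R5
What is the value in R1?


Register state trace:
  MOV R1, 70  → R1 = 70
  MOV R5, 5  → R5 = 5
  DIV R1, R5  → R1 = 70 // 5 = 14
Final: R1 = 14

14


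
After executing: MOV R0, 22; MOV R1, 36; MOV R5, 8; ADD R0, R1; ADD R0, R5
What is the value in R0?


Register state trace:
  MOV R0, 22  → R0 = 22
  MOV R1, 36  → R1 = 36
  MOV R5, 8  → R5 = 8
  ADD R0, R1  → R0 = 22 + 36 = 58
  ADD R0, R5  → R0 = 58 + 8 = 66
Final: R0 = 66

66


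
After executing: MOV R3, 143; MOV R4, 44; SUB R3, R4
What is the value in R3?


Register state trace:
  MOV R3, 143  → R3 = 143
  MOV R4, 44  → R4 = 44
  SUB R3, R4  → R3 = 143 - 44 = 99
Final: R3 = 99

99


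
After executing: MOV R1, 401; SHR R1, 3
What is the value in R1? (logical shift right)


Register state trace:
  MOV R1, 401  → R1 = 401
  SHR R1, 3  → R1 = 401 >> 3 = 401 // 2^3 = 50
Final: R1 = 50

50


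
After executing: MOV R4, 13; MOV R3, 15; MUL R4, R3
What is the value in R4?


Register state trace:
  MOV R4, 13  → R4 = 13
  MOV R3, 15  → R3 = 15
  MUL R4, R3  → R4 = 13 * 15 = 195
Final: R4 = 195

195


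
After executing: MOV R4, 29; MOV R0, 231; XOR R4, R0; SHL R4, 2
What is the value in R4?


Register state trace:
  MOV R4, 29  → R4 = 29 (0b00011101)
  MOV R0, 231  → R0 = 231 (0b11100111)
  XOR R4, R0  → R4 = 29 XOR 231 = 250 (0b11111010)
  SHL R4, 2  → R4 = 250 << 2 = 1000
Final: R4 = 1000

1000


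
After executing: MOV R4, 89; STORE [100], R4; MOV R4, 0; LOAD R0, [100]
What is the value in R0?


Register and memory trace:
  MOV R4, 89  → R4 = 89
  STORE [100], R4  → mem[100] = 89
  MOV R4, 0  → R4 = 0
  LOAD R0, [100]  → R0 = mem[100] = 89
Final: R0 = 89

89
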